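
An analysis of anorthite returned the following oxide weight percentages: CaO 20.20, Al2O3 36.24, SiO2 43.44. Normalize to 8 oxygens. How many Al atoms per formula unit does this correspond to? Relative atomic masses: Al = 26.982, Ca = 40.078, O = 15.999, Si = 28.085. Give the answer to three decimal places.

1.980 Al apfu

CaO (M=56.077): mol = 0.36022; Ca = 0.36022, O = 0.36022.
Al2O3 (M=101.961): mol = 0.35543; Al = 0.71086, O = 1.06629.
SiO2 (M=60.083): mol = 0.72300; Si = 0.72300, O = 1.44600.
ΣO = 2.87251; factor = 8/ΣO = 2.78502.
Al apfu = 0.71086 × 2.78502 = 1.980.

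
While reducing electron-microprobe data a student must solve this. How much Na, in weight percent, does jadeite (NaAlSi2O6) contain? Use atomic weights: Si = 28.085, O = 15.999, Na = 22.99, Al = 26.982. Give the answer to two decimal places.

Formula mass = 1·22.99 + 1·26.982 + 2·28.085 + 6·15.999 = 202.136 g/mol, of which 22.990 g is Na.
So Na makes up 22.990/202.136 = 0.1137 of the mass, i.e. 11.37%.

11.37 weight percent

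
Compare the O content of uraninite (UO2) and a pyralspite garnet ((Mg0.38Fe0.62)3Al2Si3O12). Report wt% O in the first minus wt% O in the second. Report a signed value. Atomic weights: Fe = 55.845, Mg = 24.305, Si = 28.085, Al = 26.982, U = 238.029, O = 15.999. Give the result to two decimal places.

-29.73 percentage points

M(UO2) = 270.027 g/mol, so wt% O = 31.998/270.027 × 100 = 11.85%.
M((Mg0.38Fe0.62)3Al2Si3O12) = 461.786 g/mol, so wt% O = 191.988/461.786 × 100 = 41.58%.
11.85 − 41.58 = -29.73 pp.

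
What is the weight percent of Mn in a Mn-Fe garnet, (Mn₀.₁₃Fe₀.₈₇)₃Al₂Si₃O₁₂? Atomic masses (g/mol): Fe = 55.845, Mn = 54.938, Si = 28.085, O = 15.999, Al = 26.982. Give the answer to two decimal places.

4.31 weight percent

M((Mn₀.₁₃Fe₀.₈₇)₃Al₂Si₃O₁₂) = 497.388 g/mol.
Mn contributes 0.39 × 54.938 = 21.426 g per mole.
21.426/497.388 = 0.0431 → 4.31%.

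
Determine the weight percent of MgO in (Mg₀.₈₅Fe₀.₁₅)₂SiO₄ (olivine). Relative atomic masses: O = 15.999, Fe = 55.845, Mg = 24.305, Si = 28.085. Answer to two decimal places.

Formula mass = 150.153 g/mol.
1.70 Mg → 1.7000 mol MgO per formula unit; M(MgO) = 40.304, so MgO mass = 68.517 g.
68.517/150.153 × 100 = 45.63 wt%.

45.63 wt%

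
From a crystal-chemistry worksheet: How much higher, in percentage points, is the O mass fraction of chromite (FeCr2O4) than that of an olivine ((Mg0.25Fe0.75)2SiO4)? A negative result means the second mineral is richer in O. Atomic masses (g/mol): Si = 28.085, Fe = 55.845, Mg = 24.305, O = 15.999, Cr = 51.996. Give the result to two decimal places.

-5.45 percentage points

O in FeCr2O4: molar mass 223.833 g/mol; 4×15.999 = 63.996 g → 28.59 wt%.
O in (Mg0.25Fe0.75)2SiO4: molar mass 188.001 g/mol; 4×15.999 = 63.996 g → 34.04 wt%.
Difference = 28.59 − 34.04 = -5.45 percentage points.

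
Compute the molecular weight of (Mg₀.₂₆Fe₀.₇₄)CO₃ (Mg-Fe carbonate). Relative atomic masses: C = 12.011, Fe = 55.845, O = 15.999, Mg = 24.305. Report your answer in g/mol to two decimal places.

Mg: 0.26 × 24.305 = 6.3193
Fe: 0.74 × 55.845 = 41.3253
C: 1 × 12.011 = 12.0110
O: 3 × 15.999 = 47.9970
Summing the contributions gives the formula mass.

107.65 g/mol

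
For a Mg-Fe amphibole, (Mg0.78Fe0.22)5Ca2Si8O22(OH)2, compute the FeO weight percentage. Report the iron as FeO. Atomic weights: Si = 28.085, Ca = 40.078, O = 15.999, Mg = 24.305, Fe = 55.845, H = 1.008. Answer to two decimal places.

Molar mass of (Mg0.78Fe0.22)5Ca2Si8O22(OH)2 = 3.90×24.305 + 1.10×55.845 + 2×40.078 + 8×28.085 + 24×15.999 + 2×1.008 = 847.047 g/mol.
Each formula unit contains 1.10 Fe, equivalent to 1.10/1 = 1.1000 mol FeO.
M(FeO) = 1×55.845 + 1×15.999 = 71.844 g/mol.
Mass of FeO per formula unit = 1.1000 × 71.844 = 79.028 g.
FeO wt% = 79.028 / 847.047 × 100 = 9.33%.

9.33 wt%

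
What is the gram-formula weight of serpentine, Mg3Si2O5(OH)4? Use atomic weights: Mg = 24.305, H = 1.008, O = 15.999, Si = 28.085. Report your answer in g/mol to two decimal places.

M = 3×24.305 + 2×28.085 + 9×15.999 + 4×1.008

277.11 g/mol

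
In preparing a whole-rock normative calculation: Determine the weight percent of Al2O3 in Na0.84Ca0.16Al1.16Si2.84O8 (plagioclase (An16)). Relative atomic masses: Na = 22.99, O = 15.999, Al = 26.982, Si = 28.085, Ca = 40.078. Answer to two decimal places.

22.33 wt%

M(Na0.84Ca0.16Al1.16Si2.84O8) = 264.777 g/mol; M(Al2O3) = 101.961 g/mol.
Moles Al2O3 per formula unit = 1.16 Al ÷ 2 = 0.5800.
Al2O3 fraction = (0.5800 × 101.961) / 264.777 = 59.137/264.777 = 0.2233.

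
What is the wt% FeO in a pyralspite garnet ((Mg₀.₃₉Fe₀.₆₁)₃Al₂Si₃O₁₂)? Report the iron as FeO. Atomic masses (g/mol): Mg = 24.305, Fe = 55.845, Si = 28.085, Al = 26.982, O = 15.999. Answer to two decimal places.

Molar mass of (Mg₀.₃₉Fe₀.₆₁)₃Al₂Si₃O₁₂ = 1.17×24.305 + 1.83×55.845 + 2×26.982 + 3×28.085 + 12×15.999 = 460.840 g/mol.
Each formula unit contains 1.83 Fe, equivalent to 1.83/1 = 1.8300 mol FeO.
M(FeO) = 1×55.845 + 1×15.999 = 71.844 g/mol.
Mass of FeO per formula unit = 1.8300 × 71.844 = 131.475 g.
FeO wt% = 131.475 / 460.840 × 100 = 28.53%.

28.53 wt%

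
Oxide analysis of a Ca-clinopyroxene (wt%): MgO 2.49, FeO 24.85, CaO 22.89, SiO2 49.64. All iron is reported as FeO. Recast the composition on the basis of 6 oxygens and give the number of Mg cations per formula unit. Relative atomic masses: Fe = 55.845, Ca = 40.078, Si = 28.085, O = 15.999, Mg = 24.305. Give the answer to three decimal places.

MgO (M=40.304): mol = 0.06178; Mg = 0.06178, O = 0.06178.
FeO (M=71.844): mol = 0.34589; Fe = 0.34589, O = 0.34589.
CaO (M=56.077): mol = 0.40819; Ca = 0.40819, O = 0.40819.
SiO2 (M=60.083): mol = 0.82619; Si = 0.82619, O = 1.65238.
ΣO = 2.46824; factor = 6/ΣO = 2.43088.
Mg apfu = 0.06178 × 2.43088 = 0.150.

0.150 Mg apfu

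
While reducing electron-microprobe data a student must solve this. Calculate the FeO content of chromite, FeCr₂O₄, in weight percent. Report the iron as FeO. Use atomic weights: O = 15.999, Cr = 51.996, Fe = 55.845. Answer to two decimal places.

Formula mass = 223.833 g/mol.
1 Fe → 1.0000 mol FeO per formula unit; M(FeO) = 71.844, so FeO mass = 71.844 g.
71.844/223.833 × 100 = 32.10 wt%.

32.10 wt%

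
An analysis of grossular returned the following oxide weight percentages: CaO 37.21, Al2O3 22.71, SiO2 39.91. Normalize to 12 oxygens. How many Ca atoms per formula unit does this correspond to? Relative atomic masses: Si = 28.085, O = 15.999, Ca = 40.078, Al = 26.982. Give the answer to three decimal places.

2.993 Ca apfu

37.21 wt% CaO ÷ 56.077 g/mol = 0.66355 mol, giving 0.66355 Ca and 0.66355 O.
22.71 wt% Al2O3 ÷ 101.961 g/mol = 0.22273 mol, giving 0.44546 Al and 0.66819 O.
39.91 wt% SiO2 ÷ 60.083 g/mol = 0.66425 mol, giving 0.66425 Si and 1.32850 O.
Oxygen sums to 2.66024; scaling by 12/2.66024 = 4.51087 puts the formula on 12 O.
Ca: 0.66355 × 4.51087 = 2.993 atoms per formula unit.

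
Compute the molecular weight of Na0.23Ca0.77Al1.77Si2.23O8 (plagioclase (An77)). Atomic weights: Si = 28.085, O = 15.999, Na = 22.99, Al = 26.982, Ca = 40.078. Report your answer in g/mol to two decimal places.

274.53 g/mol

The formula mass is the sum 0.23*22.99 + 0.77*40.078 + 1.77*26.982 + 2.23*28.085 + 8*15.999.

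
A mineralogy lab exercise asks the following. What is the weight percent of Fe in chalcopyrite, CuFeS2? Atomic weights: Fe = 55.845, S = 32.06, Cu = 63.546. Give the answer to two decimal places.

30.43 weight percent

Formula mass = 1·63.546 + 1·55.845 + 2·32.06 = 183.511 g/mol, of which 55.845 g is Fe.
So Fe makes up 55.845/183.511 = 0.3043 of the mass, i.e. 30.43%.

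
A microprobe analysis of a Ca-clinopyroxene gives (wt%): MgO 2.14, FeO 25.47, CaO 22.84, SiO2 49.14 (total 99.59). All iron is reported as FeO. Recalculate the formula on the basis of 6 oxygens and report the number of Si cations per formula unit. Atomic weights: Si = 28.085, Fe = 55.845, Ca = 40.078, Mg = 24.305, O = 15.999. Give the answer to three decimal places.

MgO: 2.14/40.304 = 0.05310 mol → 0.05310 mol Mg, 0.05310 mol O.
FeO: 25.47/71.844 = 0.35452 mol → 0.35452 mol Fe, 0.35452 mol O.
CaO: 22.84/56.077 = 0.40730 mol → 0.40730 mol Ca, 0.40730 mol O.
SiO2: 49.14/60.083 = 0.81787 mol → 0.81787 mol Si, 1.63574 mol O.
Total oxygen = 2.45066 mol. Normalization factor = 6/2.45066 = 2.44832.
Si per 6 O = 0.81787 × 2.44832 = 2.002.

2.002 Si apfu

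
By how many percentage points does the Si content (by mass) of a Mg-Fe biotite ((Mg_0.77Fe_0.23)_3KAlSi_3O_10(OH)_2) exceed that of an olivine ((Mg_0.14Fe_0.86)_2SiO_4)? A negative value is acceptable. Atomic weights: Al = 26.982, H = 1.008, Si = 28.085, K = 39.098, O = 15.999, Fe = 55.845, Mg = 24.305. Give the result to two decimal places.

First mineral: 84.255 g Si in 439.017 g formula = 19.19 wt% Si.
Second mineral: 28.085 g Si in 194.940 g formula = 14.41 wt% Si.
19.19% − 14.41% gives a difference of 4.78 percentage points.

4.78 percentage points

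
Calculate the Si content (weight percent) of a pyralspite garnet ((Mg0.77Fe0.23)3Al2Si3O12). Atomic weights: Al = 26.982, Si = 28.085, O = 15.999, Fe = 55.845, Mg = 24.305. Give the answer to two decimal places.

Formula mass = 2.31*24.305 + 0.69*55.845 + 2*26.982 + 3*28.085 + 12*15.999 = 424.885 g/mol, of which 84.255 g is Si.
So Si makes up 84.255/424.885 = 0.1983 of the mass, i.e. 19.83%.

19.83 weight percent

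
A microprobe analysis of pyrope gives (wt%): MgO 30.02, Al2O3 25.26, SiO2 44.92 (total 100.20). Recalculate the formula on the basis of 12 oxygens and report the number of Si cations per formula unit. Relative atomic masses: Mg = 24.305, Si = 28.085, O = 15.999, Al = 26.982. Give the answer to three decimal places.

3.007 Si apfu

MgO: 30.02/40.304 = 0.74484 mol → 0.74484 mol Mg, 0.74484 mol O.
Al2O3: 25.26/101.961 = 0.24774 mol → 0.49548 mol Al, 0.74322 mol O.
SiO2: 44.92/60.083 = 0.74763 mol → 0.74763 mol Si, 1.49526 mol O.
Total oxygen = 2.98332 mol. Normalization factor = 12/2.98332 = 4.02236.
Si per 12 O = 0.74763 × 4.02236 = 3.007.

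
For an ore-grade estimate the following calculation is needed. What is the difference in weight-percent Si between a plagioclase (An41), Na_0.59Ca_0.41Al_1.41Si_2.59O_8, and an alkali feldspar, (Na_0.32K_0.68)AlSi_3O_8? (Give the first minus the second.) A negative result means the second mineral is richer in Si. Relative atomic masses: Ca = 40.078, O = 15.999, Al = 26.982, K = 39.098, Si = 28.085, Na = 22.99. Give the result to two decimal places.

-3.78 percentage points

Si in Na_0.59Ca_0.41Al_1.41Si_2.59O_8: molar mass 268.773 g/mol; 2.59×28.085 = 72.740 g → 27.06 wt%.
Si in (Na_0.32K_0.68)AlSi_3O_8: molar mass 273.172 g/mol; 3×28.085 = 84.255 g → 30.84 wt%.
Difference = 27.06 − 30.84 = -3.78 percentage points.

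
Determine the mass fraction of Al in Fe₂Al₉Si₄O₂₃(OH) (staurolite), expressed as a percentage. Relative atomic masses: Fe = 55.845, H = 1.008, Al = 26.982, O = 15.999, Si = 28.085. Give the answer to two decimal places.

28.51 weight percent

Molar mass of Fe₂Al₉Si₄O₂₃(OH): 2×55.845 + 9×26.982 + 4×28.085 + 24×15.999 + 1×1.008 = 851.852 g/mol.
Mass of Al per formula unit: 9 × 26.982 = 242.838 g.
Weight fraction Al = 242.838 / 851.852 = 0.2851.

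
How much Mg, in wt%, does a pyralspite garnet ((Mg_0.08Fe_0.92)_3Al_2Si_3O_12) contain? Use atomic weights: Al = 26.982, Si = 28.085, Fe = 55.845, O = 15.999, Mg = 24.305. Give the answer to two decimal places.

Formula mass = 0.24*24.305 + 2.76*55.845 + 2*26.982 + 3*28.085 + 12*15.999 = 490.172 g/mol, of which 5.833 g is Mg.
So Mg makes up 5.833/490.172 = 0.0119 of the mass, i.e. 1.19%.

1.19 wt%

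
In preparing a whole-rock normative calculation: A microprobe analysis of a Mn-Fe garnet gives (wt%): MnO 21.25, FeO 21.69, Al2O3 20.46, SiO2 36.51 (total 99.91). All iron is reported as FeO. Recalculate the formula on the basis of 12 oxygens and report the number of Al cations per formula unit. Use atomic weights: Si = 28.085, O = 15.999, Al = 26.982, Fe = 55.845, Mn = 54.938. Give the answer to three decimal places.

1.991 Al apfu

MnO: 21.25/70.937 = 0.29956 mol → 0.29956 mol Mn, 0.29956 mol O.
FeO: 21.69/71.844 = 0.30190 mol → 0.30190 mol Fe, 0.30190 mol O.
Al2O3: 20.46/101.961 = 0.20066 mol → 0.40132 mol Al, 0.60198 mol O.
SiO2: 36.51/60.083 = 0.60766 mol → 0.60766 mol Si, 1.21532 mol O.
Total oxygen = 2.41876 mol. Normalization factor = 12/2.41876 = 4.96122.
Al per 12 O = 0.40132 × 4.96122 = 1.991.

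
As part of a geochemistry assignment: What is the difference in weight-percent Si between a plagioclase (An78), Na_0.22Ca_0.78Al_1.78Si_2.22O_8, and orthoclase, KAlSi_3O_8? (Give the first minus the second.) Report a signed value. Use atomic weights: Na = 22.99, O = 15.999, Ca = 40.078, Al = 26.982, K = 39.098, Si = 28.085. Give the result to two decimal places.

First mineral: 62.349 g Si in 274.687 g formula = 22.70 wt% Si.
Second mineral: 84.255 g Si in 278.327 g formula = 30.27 wt% Si.
22.70% − 30.27% gives a difference of -7.57 percentage points.

-7.57 percentage points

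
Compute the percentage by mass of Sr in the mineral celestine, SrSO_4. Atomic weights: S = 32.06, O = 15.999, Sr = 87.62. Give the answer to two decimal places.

47.70 mass %

Formula mass = 1·87.62 + 1·32.06 + 4·15.999 = 183.676 g/mol, of which 87.620 g is Sr.
So Sr makes up 87.620/183.676 = 0.4770 of the mass, i.e. 47.70%.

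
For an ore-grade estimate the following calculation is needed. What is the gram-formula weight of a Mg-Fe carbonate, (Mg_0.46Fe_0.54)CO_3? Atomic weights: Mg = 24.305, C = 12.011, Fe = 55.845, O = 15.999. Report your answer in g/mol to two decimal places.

101.34 g/mol

The formula mass is the sum 0.46*24.305 + 0.54*55.845 + 1*12.011 + 3*15.999.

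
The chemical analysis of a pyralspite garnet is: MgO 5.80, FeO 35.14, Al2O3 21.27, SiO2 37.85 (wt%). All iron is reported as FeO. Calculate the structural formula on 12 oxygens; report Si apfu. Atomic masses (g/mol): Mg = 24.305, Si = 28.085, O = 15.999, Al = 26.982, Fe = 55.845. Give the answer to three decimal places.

5.80 wt% MgO ÷ 40.304 g/mol = 0.14391 mol, giving 0.14391 Mg and 0.14391 O.
35.14 wt% FeO ÷ 71.844 g/mol = 0.48912 mol, giving 0.48912 Fe and 0.48912 O.
21.27 wt% Al2O3 ÷ 101.961 g/mol = 0.20861 mol, giving 0.41722 Al and 0.62583 O.
37.85 wt% SiO2 ÷ 60.083 g/mol = 0.62996 mol, giving 0.62996 Si and 1.25992 O.
Oxygen sums to 2.51878; scaling by 12/2.51878 = 4.76421 puts the formula on 12 O.
Si: 0.62996 × 4.76421 = 3.001 atoms per formula unit.

3.001 Si apfu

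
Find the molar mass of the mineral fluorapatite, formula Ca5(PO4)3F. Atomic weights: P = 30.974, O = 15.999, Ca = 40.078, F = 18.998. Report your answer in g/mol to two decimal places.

504.30 g/mol

M = 5·40.078 + 3·30.974 + 12·15.999 + 1·18.998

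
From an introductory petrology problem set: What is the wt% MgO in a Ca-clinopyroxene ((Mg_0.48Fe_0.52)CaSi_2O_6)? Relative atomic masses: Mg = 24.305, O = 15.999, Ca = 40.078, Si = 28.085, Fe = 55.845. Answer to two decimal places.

Formula mass = 232.948 g/mol.
0.48 Mg → 0.4800 mol MgO per formula unit; M(MgO) = 40.304, so MgO mass = 19.346 g.
19.346/232.948 × 100 = 8.30 wt%.

8.30 wt%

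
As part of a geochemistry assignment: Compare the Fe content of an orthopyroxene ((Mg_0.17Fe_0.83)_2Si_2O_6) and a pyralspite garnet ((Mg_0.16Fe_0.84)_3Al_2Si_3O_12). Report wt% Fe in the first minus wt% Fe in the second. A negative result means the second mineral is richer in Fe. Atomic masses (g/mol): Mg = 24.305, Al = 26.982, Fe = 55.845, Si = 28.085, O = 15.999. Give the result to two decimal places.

M((Mg_0.17Fe_0.83)_2Si_2O_6) = 253.130 g/mol, so wt% Fe = 92.703/253.130 × 100 = 36.62%.
M((Mg_0.16Fe_0.84)_3Al_2Si_3O_12) = 482.603 g/mol, so wt% Fe = 140.729/482.603 × 100 = 29.16%.
36.62 − 29.16 = 7.46 pp.

7.46 percentage points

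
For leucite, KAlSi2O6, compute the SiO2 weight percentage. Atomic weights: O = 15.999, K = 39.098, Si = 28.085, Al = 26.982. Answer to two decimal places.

55.06 wt%

Molar mass of KAlSi2O6 = 1*39.098 + 1*26.982 + 2*28.085 + 6*15.999 = 218.244 g/mol.
Each formula unit contains 2 Si, equivalent to 2/1 = 2.0000 mol SiO2.
M(SiO2) = 1×28.085 + 2×15.999 = 60.083 g/mol.
Mass of SiO2 per formula unit = 2.0000 × 60.083 = 120.166 g.
SiO2 wt% = 120.166 / 218.244 × 100 = 55.06%.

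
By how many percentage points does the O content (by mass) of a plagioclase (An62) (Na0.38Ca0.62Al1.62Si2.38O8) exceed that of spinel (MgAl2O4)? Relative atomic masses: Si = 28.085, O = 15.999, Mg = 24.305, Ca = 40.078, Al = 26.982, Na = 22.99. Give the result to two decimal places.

M(Na0.38Ca0.62Al1.62Si2.38O8) = 272.130 g/mol, so wt% O = 127.992/272.130 × 100 = 47.03%.
M(MgAl2O4) = 142.265 g/mol, so wt% O = 63.996/142.265 × 100 = 44.98%.
47.03 − 44.98 = 2.05 pp.

2.05 percentage points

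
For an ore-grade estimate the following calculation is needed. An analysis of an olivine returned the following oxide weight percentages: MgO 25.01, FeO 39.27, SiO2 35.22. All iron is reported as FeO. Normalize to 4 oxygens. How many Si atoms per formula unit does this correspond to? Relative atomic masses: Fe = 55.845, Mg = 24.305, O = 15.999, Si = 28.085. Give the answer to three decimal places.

1.002 Si apfu

MgO (M=40.304): mol = 0.62053; Mg = 0.62053, O = 0.62053.
FeO (M=71.844): mol = 0.54660; Fe = 0.54660, O = 0.54660.
SiO2 (M=60.083): mol = 0.58619; Si = 0.58619, O = 1.17238.
ΣO = 2.33951; factor = 4/ΣO = 1.70976.
Si apfu = 0.58619 × 1.70976 = 1.002.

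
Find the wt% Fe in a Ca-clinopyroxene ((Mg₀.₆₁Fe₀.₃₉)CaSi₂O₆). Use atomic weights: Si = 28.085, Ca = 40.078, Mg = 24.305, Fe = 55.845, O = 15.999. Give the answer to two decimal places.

9.52 mass %

M((Mg₀.₆₁Fe₀.₃₉)CaSi₂O₆) = 228.848 g/mol.
Fe contributes 0.39 × 55.845 = 21.780 g per mole.
21.780/228.848 = 0.0952 → 9.52%.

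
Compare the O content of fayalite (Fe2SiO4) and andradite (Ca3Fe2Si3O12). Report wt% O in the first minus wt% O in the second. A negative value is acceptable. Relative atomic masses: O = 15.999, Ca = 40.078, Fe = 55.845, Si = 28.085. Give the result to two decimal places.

-6.37 percentage points

M(Fe2SiO4) = 203.771 g/mol, so wt% O = 63.996/203.771 × 100 = 31.41%.
M(Ca3Fe2Si3O12) = 508.167 g/mol, so wt% O = 191.988/508.167 × 100 = 37.78%.
31.41 − 37.78 = -6.37 pp.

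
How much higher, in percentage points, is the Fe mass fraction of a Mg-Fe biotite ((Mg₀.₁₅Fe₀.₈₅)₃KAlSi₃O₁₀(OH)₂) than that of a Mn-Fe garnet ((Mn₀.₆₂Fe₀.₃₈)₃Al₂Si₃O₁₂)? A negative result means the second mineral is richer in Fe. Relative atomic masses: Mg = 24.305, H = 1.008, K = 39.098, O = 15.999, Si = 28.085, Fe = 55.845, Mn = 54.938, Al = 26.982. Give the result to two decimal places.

15.78 percentage points

First mineral: 142.405 g Fe in 497.681 g formula = 28.61 wt% Fe.
Second mineral: 63.663 g Fe in 496.055 g formula = 12.83 wt% Fe.
28.61% − 12.83% gives a difference of 15.78 percentage points.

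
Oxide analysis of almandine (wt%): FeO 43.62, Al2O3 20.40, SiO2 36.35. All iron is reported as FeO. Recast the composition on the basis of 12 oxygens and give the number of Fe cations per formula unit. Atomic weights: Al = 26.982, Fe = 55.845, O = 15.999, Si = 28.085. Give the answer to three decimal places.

43.62 wt% FeO ÷ 71.844 g/mol = 0.60715 mol, giving 0.60715 Fe and 0.60715 O.
20.40 wt% Al2O3 ÷ 101.961 g/mol = 0.20008 mol, giving 0.40016 Al and 0.60024 O.
36.35 wt% SiO2 ÷ 60.083 g/mol = 0.60500 mol, giving 0.60500 Si and 1.21000 O.
Oxygen sums to 2.41739; scaling by 12/2.41739 = 4.96403 puts the formula on 12 O.
Fe: 0.60715 × 4.96403 = 3.014 atoms per formula unit.

3.014 Fe apfu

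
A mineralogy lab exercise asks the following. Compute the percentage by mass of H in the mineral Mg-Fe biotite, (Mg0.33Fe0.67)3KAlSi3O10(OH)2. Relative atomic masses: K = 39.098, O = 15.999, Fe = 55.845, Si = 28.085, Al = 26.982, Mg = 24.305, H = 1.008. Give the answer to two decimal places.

0.42 weight percent

Molar mass of (Mg0.33Fe0.67)3KAlSi3O10(OH)2: 0.99×24.305 + 2.01×55.845 + 1×39.098 + 1×26.982 + 3×28.085 + 12×15.999 + 2×1.008 = 480.649 g/mol.
Mass of H per formula unit: 2 × 1.008 = 2.016 g.
Weight fraction H = 2.016 / 480.649 = 0.0042.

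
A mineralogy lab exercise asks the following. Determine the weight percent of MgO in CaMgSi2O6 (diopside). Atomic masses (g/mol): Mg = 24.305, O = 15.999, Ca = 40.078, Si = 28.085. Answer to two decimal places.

18.61 wt%

Formula mass = 216.547 g/mol.
1 Mg → 1.0000 mol MgO per formula unit; M(MgO) = 40.304, so MgO mass = 40.304 g.
40.304/216.547 × 100 = 18.61 wt%.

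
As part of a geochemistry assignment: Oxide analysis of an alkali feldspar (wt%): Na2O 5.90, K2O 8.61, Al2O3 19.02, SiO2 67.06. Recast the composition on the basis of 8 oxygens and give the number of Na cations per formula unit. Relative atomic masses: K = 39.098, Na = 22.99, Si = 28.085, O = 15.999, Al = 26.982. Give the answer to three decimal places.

0.511 Na apfu

Na2O (M=61.979): mol = 0.09519; Na = 0.19038, O = 0.09519.
K2O (M=94.195): mol = 0.09141; K = 0.18282, O = 0.09141.
Al2O3 (M=101.961): mol = 0.18654; Al = 0.37308, O = 0.55962.
SiO2 (M=60.083): mol = 1.11612; Si = 1.11612, O = 2.23224.
ΣO = 2.97846; factor = 8/ΣO = 2.68595.
Na apfu = 0.19038 × 2.68595 = 0.511.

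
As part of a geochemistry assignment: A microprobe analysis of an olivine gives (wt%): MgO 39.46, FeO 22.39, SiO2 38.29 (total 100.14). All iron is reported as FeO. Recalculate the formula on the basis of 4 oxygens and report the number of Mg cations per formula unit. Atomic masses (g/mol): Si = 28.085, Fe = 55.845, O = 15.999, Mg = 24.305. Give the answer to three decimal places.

MgO (M=40.304): mol = 0.97906; Mg = 0.97906, O = 0.97906.
FeO (M=71.844): mol = 0.31165; Fe = 0.31165, O = 0.31165.
SiO2 (M=60.083): mol = 0.63729; Si = 0.63729, O = 1.27458.
ΣO = 2.56529; factor = 4/ΣO = 1.55928.
Mg apfu = 0.97906 × 1.55928 = 1.527.

1.527 Mg apfu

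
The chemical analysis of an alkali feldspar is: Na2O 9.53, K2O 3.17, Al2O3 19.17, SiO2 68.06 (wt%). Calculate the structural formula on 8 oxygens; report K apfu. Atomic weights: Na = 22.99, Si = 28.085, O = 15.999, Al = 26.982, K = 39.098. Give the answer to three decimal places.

Na2O: 9.53/61.979 = 0.15376 mol → 0.30752 mol Na, 0.15376 mol O.
K2O: 3.17/94.195 = 0.03365 mol → 0.06730 mol K, 0.03365 mol O.
Al2O3: 19.17/101.961 = 0.18801 mol → 0.37602 mol Al, 0.56403 mol O.
SiO2: 68.06/60.083 = 1.13277 mol → 1.13277 mol Si, 2.26554 mol O.
Total oxygen = 3.01698 mol. Normalization factor = 8/3.01698 = 2.65166.
K per 8 O = 0.06730 × 2.65166 = 0.178.

0.178 K apfu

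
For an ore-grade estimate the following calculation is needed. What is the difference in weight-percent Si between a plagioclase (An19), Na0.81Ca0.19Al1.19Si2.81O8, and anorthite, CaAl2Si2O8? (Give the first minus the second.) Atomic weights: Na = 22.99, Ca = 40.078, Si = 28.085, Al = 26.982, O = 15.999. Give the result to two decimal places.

M(Na0.81Ca0.19Al1.19Si2.81O8) = 265.256 g/mol, so wt% Si = 78.919/265.256 × 100 = 29.75%.
M(CaAl2Si2O8) = 278.204 g/mol, so wt% Si = 56.170/278.204 × 100 = 20.19%.
29.75 − 20.19 = 9.56 pp.

9.56 percentage points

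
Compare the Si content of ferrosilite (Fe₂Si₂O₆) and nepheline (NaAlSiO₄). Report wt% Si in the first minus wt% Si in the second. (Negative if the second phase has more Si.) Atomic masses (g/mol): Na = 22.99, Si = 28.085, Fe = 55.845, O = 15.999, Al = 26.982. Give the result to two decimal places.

1.52 percentage points

M(Fe₂Si₂O₆) = 263.854 g/mol, so wt% Si = 56.170/263.854 × 100 = 21.29%.
M(NaAlSiO₄) = 142.053 g/mol, so wt% Si = 28.085/142.053 × 100 = 19.77%.
21.29 − 19.77 = 1.52 pp.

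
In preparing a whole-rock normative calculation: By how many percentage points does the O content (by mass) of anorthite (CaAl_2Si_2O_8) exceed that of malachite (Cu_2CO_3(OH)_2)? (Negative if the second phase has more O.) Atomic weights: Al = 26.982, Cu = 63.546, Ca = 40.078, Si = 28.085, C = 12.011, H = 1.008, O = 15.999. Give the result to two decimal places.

M(CaAl_2Si_2O_8) = 278.204 g/mol, so wt% O = 127.992/278.204 × 100 = 46.01%.
M(Cu_2CO_3(OH)_2) = 221.114 g/mol, so wt% O = 79.995/221.114 × 100 = 36.18%.
46.01 − 36.18 = 9.83 pp.

9.83 percentage points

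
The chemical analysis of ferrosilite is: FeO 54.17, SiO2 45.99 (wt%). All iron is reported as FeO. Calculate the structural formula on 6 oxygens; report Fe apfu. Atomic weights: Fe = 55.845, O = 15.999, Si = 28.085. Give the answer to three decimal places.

54.17 wt% FeO ÷ 71.844 g/mol = 0.75399 mol, giving 0.75399 Fe and 0.75399 O.
45.99 wt% SiO2 ÷ 60.083 g/mol = 0.76544 mol, giving 0.76544 Si and 1.53088 O.
Oxygen sums to 2.28487; scaling by 6/2.28487 = 2.62597 puts the formula on 6 O.
Fe: 0.75399 × 2.62597 = 1.980 atoms per formula unit.

1.980 Fe apfu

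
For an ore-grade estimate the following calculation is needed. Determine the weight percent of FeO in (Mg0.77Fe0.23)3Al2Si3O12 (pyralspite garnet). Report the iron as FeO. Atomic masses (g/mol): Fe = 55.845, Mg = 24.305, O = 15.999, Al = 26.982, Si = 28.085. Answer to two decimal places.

11.67 wt%

Molar mass of (Mg0.77Fe0.23)3Al2Si3O12 = 2.31*24.305 + 0.69*55.845 + 2*26.982 + 3*28.085 + 12*15.999 = 424.885 g/mol.
Each formula unit contains 0.69 Fe, equivalent to 0.69/1 = 0.6900 mol FeO.
M(FeO) = 1×55.845 + 1×15.999 = 71.844 g/mol.
Mass of FeO per formula unit = 0.6900 × 71.844 = 49.572 g.
FeO wt% = 49.572 / 424.885 × 100 = 11.67%.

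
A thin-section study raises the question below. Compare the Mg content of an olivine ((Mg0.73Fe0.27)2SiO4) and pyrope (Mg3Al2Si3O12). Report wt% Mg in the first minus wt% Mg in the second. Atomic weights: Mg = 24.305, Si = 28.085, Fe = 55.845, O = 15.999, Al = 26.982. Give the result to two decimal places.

4.41 percentage points

Mg in (Mg0.73Fe0.27)2SiO4: molar mass 157.723 g/mol; 1.46×24.305 = 35.485 g → 22.50 wt%.
Mg in Mg3Al2Si3O12: molar mass 403.122 g/mol; 3×24.305 = 72.915 g → 18.09 wt%.
Difference = 22.50 − 18.09 = 4.41 percentage points.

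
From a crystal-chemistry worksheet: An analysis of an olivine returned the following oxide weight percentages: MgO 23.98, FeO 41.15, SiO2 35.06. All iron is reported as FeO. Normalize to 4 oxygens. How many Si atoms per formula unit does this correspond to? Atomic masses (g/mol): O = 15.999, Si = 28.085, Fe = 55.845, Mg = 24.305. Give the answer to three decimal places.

MgO: 23.98/40.304 = 0.59498 mol → 0.59498 mol Mg, 0.59498 mol O.
FeO: 41.15/71.844 = 0.57277 mol → 0.57277 mol Fe, 0.57277 mol O.
SiO2: 35.06/60.083 = 0.58353 mol → 0.58353 mol Si, 1.16706 mol O.
Total oxygen = 2.33481 mol. Normalization factor = 4/2.33481 = 1.71320.
Si per 4 O = 0.58353 × 1.71320 = 1.000.

1.000 Si apfu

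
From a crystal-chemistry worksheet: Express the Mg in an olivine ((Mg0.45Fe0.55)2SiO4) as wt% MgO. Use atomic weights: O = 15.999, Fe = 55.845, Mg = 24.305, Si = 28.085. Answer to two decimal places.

Molar mass of (Mg0.45Fe0.55)2SiO4 = 0.90·24.305 + 1.10·55.845 + 1·28.085 + 4·15.999 = 175.385 g/mol.
Each formula unit contains 0.90 Mg, equivalent to 0.90/1 = 0.9000 mol MgO.
M(MgO) = 1×24.305 + 1×15.999 = 40.304 g/mol.
Mass of MgO per formula unit = 0.9000 × 40.304 = 36.274 g.
MgO wt% = 36.274 / 175.385 × 100 = 20.68%.

20.68 wt%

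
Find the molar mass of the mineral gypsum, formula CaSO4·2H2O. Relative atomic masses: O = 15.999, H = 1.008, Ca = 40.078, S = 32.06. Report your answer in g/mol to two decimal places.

The formula mass is the sum 1(40.078) + 1(32.06) + 6(15.999) + 4(1.008).

172.16 g/mol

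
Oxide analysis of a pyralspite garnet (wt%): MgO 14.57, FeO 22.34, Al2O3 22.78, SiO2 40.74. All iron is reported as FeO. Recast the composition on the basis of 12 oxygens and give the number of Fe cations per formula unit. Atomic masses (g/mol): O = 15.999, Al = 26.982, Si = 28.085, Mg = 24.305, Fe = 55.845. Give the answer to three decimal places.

1.383 Fe apfu

MgO: 14.57/40.304 = 0.36150 mol → 0.36150 mol Mg, 0.36150 mol O.
FeO: 22.34/71.844 = 0.31095 mol → 0.31095 mol Fe, 0.31095 mol O.
Al2O3: 22.78/101.961 = 0.22342 mol → 0.44684 mol Al, 0.67026 mol O.
SiO2: 40.74/60.083 = 0.67806 mol → 0.67806 mol Si, 1.35612 mol O.
Total oxygen = 2.69883 mol. Normalization factor = 12/2.69883 = 4.44637.
Fe per 12 O = 0.31095 × 4.44637 = 1.383.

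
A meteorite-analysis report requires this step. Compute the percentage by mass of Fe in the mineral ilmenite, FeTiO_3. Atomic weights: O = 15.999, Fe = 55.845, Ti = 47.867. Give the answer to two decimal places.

Molar mass of FeTiO_3: 1*55.845 + 1*47.867 + 3*15.999 = 151.709 g/mol.
Mass of Fe per formula unit: 1 × 55.845 = 55.845 g.
Weight fraction Fe = 55.845 / 151.709 = 0.3681.

36.81 wt%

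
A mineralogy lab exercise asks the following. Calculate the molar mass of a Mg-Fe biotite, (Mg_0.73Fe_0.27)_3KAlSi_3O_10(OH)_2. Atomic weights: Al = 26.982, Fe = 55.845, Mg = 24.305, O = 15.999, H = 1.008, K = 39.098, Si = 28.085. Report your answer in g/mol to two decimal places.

M = 2.19·24.305 + 0.81·55.845 + 1·39.098 + 1·26.982 + 3·28.085 + 12·15.999 + 2·1.008

442.80 g/mol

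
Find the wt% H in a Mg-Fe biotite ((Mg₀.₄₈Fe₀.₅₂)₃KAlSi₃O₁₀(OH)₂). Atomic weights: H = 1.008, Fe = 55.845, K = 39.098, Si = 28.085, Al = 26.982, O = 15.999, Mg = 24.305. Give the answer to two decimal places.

0.43 weight percent

Molar mass of (Mg₀.₄₈Fe₀.₅₂)₃KAlSi₃O₁₀(OH)₂: 1.44·24.305 + 1.56·55.845 + 1·39.098 + 1·26.982 + 3·28.085 + 12·15.999 + 2·1.008 = 466.456 g/mol.
Mass of H per formula unit: 2 × 1.008 = 2.016 g.
Weight fraction H = 2.016 / 466.456 = 0.0043.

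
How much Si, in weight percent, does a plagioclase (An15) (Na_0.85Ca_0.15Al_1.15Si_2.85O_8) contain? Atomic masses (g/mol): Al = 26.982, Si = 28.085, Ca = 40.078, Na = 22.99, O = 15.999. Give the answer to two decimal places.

30.25 weight percent

Formula mass = 0.85×22.99 + 0.15×40.078 + 1.15×26.982 + 2.85×28.085 + 8×15.999 = 264.617 g/mol, of which 80.042 g is Si.
So Si makes up 80.042/264.617 = 0.3025 of the mass, i.e. 30.25%.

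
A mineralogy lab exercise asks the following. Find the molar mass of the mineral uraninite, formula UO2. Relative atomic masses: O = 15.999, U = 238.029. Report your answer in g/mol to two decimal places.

U: 1 × 238.029 = 238.0290
O: 2 × 15.999 = 31.9980
Summing the contributions gives the formula mass.

270.03 g/mol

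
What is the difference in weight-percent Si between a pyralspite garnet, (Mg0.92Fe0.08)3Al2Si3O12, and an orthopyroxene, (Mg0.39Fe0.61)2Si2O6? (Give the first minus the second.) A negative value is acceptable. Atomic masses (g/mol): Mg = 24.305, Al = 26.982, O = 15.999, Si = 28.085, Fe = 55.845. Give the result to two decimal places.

First mineral: 84.255 g Si in 410.692 g formula = 20.52 wt% Si.
Second mineral: 56.170 g Si in 239.253 g formula = 23.48 wt% Si.
20.52% − 23.48% gives a difference of -2.96 percentage points.

-2.96 percentage points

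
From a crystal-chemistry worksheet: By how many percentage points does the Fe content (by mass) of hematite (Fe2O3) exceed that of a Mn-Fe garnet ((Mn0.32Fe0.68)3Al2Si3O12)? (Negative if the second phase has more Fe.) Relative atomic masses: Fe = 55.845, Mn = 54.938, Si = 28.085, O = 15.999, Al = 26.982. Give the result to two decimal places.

47.01 percentage points

M(Fe2O3) = 159.687 g/mol, so wt% Fe = 111.690/159.687 × 100 = 69.94%.
M((Mn0.32Fe0.68)3Al2Si3O12) = 496.871 g/mol, so wt% Fe = 113.924/496.871 × 100 = 22.93%.
69.94 − 22.93 = 47.01 pp.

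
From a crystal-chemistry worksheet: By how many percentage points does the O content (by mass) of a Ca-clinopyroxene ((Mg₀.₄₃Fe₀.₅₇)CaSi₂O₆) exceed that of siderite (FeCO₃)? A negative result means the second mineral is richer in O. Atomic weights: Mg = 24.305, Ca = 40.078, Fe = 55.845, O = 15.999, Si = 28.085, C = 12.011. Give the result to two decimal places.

-0.50 percentage points

O in (Mg₀.₄₃Fe₀.₅₇)CaSi₂O₆: molar mass 234.525 g/mol; 6×15.999 = 95.994 g → 40.93 wt%.
O in FeCO₃: molar mass 115.853 g/mol; 3×15.999 = 47.997 g → 41.43 wt%.
Difference = 40.93 − 41.43 = -0.50 percentage points.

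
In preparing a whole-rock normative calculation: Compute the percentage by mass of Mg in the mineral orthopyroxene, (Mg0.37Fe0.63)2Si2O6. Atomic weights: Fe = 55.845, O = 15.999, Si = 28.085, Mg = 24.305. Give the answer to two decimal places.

7.48 wt%

Molar mass of (Mg0.37Fe0.63)2Si2O6: 0.74×24.305 + 1.26×55.845 + 2×28.085 + 6×15.999 = 240.514 g/mol.
Mass of Mg per formula unit: 0.74 × 24.305 = 17.986 g.
Weight fraction Mg = 17.986 / 240.514 = 0.0748.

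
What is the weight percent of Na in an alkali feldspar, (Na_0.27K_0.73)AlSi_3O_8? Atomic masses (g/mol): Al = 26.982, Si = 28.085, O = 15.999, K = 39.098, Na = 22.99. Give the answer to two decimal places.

M((Na_0.27K_0.73)AlSi_3O_8) = 273.978 g/mol.
Na contributes 0.27 × 22.99 = 6.207 g per mole.
6.207/273.978 = 0.0227 → 2.27%.

2.27 weight percent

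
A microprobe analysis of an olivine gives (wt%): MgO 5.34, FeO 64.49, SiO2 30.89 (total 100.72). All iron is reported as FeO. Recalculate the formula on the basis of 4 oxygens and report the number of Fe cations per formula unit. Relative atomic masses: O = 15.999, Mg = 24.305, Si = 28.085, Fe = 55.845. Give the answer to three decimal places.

5.34 wt% MgO ÷ 40.304 g/mol = 0.13249 mol, giving 0.13249 Mg and 0.13249 O.
64.49 wt% FeO ÷ 71.844 g/mol = 0.89764 mol, giving 0.89764 Fe and 0.89764 O.
30.89 wt% SiO2 ÷ 60.083 g/mol = 0.51412 mol, giving 0.51412 Si and 1.02824 O.
Oxygen sums to 2.05837; scaling by 4/2.05837 = 1.94329 puts the formula on 4 O.
Fe: 0.89764 × 1.94329 = 1.744 atoms per formula unit.

1.744 Fe apfu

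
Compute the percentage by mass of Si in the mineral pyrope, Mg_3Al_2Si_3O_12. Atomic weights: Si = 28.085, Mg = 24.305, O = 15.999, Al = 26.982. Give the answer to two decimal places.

20.90 weight percent

M(Mg_3Al_2Si_3O_12) = 403.122 g/mol.
Si contributes 3 × 28.085 = 84.255 g per mole.
84.255/403.122 = 0.2090 → 20.90%.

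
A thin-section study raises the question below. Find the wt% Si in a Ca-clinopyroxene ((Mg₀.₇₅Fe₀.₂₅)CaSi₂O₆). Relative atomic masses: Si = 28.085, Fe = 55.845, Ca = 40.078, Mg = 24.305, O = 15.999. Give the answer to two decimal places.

25.03 wt%

M((Mg₀.₇₅Fe₀.₂₅)CaSi₂O₆) = 224.432 g/mol.
Si contributes 2 × 28.085 = 56.170 g per mole.
56.170/224.432 = 0.2503 → 25.03%.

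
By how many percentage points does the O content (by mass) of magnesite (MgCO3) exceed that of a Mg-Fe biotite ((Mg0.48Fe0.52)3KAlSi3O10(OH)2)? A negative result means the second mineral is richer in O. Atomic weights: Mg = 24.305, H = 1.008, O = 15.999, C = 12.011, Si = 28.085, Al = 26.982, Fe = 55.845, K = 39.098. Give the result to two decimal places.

O in MgCO3: molar mass 84.313 g/mol; 3×15.999 = 47.997 g → 56.93 wt%.
O in (Mg0.48Fe0.52)3KAlSi3O10(OH)2: molar mass 466.456 g/mol; 12×15.999 = 191.988 g → 41.16 wt%.
Difference = 56.93 − 41.16 = 15.77 percentage points.

15.77 percentage points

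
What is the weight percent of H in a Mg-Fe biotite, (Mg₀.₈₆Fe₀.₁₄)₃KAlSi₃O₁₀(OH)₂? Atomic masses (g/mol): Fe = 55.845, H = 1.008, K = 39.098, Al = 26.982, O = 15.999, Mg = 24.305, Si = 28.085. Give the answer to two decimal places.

M((Mg₀.₈₆Fe₀.₁₄)₃KAlSi₃O₁₀(OH)₂) = 430.501 g/mol.
H contributes 2 × 1.008 = 2.016 g per mole.
2.016/430.501 = 0.0047 → 0.47%.

0.47 mass %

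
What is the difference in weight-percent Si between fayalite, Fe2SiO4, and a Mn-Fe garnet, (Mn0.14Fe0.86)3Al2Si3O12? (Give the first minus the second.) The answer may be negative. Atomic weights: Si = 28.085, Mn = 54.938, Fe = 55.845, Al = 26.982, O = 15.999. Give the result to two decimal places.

-3.16 percentage points

Si in Fe2SiO4: molar mass 203.771 g/mol; 1×28.085 = 28.085 g → 13.78 wt%.
Si in (Mn0.14Fe0.86)3Al2Si3O12: molar mass 497.361 g/mol; 3×28.085 = 84.255 g → 16.94 wt%.
Difference = 13.78 − 16.94 = -3.16 percentage points.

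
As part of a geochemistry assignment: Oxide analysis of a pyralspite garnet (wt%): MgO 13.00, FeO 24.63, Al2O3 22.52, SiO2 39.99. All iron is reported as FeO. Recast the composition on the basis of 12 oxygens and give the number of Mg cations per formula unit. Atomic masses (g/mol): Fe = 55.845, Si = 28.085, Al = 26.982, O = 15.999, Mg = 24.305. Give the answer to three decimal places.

MgO: 13.00/40.304 = 0.32255 mol → 0.32255 mol Mg, 0.32255 mol O.
FeO: 24.63/71.844 = 0.34283 mol → 0.34283 mol Fe, 0.34283 mol O.
Al2O3: 22.52/101.961 = 0.22087 mol → 0.44174 mol Al, 0.66261 mol O.
SiO2: 39.99/60.083 = 0.66558 mol → 0.66558 mol Si, 1.33116 mol O.
Total oxygen = 2.65915 mol. Normalization factor = 12/2.65915 = 4.51272.
Mg per 12 O = 0.32255 × 4.51272 = 1.456.

1.456 Mg apfu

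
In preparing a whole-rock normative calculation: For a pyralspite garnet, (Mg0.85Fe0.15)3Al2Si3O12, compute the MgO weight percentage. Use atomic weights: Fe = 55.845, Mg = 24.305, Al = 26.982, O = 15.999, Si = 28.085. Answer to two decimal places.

Molar mass of (Mg0.85Fe0.15)3Al2Si3O12 = 2.55·24.305 + 0.45·55.845 + 2·26.982 + 3·28.085 + 12·15.999 = 417.315 g/mol.
Each formula unit contains 2.55 Mg, equivalent to 2.55/1 = 2.5500 mol MgO.
M(MgO) = 1×24.305 + 1×15.999 = 40.304 g/mol.
Mass of MgO per formula unit = 2.5500 × 40.304 = 102.775 g.
MgO wt% = 102.775 / 417.315 × 100 = 24.63%.

24.63 wt%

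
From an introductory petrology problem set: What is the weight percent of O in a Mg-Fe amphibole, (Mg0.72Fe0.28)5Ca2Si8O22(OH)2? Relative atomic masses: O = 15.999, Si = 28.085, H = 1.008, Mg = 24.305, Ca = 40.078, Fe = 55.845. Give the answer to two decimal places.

Molar mass of (Mg0.72Fe0.28)5Ca2Si8O22(OH)2: 3.60·24.305 + 1.40·55.845 + 2·40.078 + 8·28.085 + 24·15.999 + 2·1.008 = 856.509 g/mol.
Mass of O per formula unit: 24 × 15.999 = 383.976 g.
Weight fraction O = 383.976 / 856.509 = 0.4483.

44.83 mass %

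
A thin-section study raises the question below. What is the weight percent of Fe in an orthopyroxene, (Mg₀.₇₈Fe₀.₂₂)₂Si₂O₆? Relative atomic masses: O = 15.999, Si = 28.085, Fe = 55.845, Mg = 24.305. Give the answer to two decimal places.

11.45 wt%

M((Mg₀.₇₈Fe₀.₂₂)₂Si₂O₆) = 214.652 g/mol.
Fe contributes 0.44 × 55.845 = 24.572 g per mole.
24.572/214.652 = 0.1145 → 11.45%.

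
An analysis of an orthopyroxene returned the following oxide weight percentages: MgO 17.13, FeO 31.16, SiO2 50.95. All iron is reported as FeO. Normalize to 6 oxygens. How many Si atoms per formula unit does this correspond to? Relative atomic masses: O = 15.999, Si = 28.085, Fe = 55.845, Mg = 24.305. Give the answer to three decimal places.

1.992 Si apfu

MgO (M=40.304): mol = 0.42502; Mg = 0.42502, O = 0.42502.
FeO (M=71.844): mol = 0.43372; Fe = 0.43372, O = 0.43372.
SiO2 (M=60.083): mol = 0.84799; Si = 0.84799, O = 1.69598.
ΣO = 2.55472; factor = 6/ΣO = 2.34859.
Si apfu = 0.84799 × 2.34859 = 1.992.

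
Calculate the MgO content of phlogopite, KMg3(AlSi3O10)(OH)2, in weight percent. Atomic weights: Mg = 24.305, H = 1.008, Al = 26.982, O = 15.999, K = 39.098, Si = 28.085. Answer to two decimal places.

28.98 wt%

M(KMg3(AlSi3O10)(OH)2) = 417.254 g/mol; M(MgO) = 40.304 g/mol.
Moles MgO per formula unit = 3 Mg ÷ 1 = 3.0000.
MgO fraction = (3.0000 × 40.304) / 417.254 = 120.912/417.254 = 0.2898.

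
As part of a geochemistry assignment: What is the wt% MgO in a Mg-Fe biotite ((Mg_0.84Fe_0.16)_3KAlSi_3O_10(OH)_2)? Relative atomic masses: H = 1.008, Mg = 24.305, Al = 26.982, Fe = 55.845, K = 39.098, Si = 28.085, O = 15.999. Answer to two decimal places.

23.49 wt%

M((Mg_0.84Fe_0.16)_3KAlSi_3O_10(OH)_2) = 432.393 g/mol; M(MgO) = 40.304 g/mol.
Moles MgO per formula unit = 2.52 Mg ÷ 1 = 2.5200.
MgO fraction = (2.5200 × 40.304) / 432.393 = 101.566/432.393 = 0.2349.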